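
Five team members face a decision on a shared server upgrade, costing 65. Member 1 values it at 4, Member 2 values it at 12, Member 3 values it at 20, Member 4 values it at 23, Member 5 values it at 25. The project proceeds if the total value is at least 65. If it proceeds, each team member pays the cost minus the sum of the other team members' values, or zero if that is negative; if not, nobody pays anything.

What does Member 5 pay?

6

Total value 84 ≥ cost 65, so the project is built.
The other team members' values sum to 59.
Cost minus that sum is 65 - 59 = 6.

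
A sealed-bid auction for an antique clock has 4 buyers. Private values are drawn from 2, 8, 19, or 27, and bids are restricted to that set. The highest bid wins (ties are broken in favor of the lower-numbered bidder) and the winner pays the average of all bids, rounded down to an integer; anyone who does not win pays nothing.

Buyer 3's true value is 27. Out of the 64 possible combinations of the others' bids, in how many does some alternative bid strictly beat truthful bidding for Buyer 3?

12

Others bid (2, 2, 2): truth gives 19; bid 8 gives 24 > 19. Violating.
Others bid (2, 2, 8): truth gives 18; bid 8 gives 22 > 18. Violating.
Others bid (2, 2, 19): truth gives 15; bid 19 gives 17 > 15. Violating.
Others bid (2, 8, 2): truth gives 18; bid 19 gives 20 > 18. Violating.
Others bid (2, 2, 27): truth gives 13; no alternative beats it.
Others bid (2, 8, 27): truth gives 11; no alternative beats it.
(Checking all 64 profiles: 12 have a profitable deviation, 52 do not.)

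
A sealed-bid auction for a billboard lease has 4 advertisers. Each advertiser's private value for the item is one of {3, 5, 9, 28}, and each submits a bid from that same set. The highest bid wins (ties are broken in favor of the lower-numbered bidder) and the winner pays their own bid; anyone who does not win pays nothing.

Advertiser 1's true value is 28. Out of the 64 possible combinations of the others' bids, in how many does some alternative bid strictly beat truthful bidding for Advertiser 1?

Others bid (3, 3, 3): truth gives 0; bid 3 gives 25 > 0. Violating.
Others bid (3, 3, 5): truth gives 0; bid 5 gives 23 > 0. Violating.
Others bid (3, 3, 9): truth gives 0; bid 9 gives 19 > 0. Violating.
Others bid (3, 5, 3): truth gives 0; bid 5 gives 23 > 0. Violating.
Others bid (3, 3, 28): truth gives 0; no alternative beats it.
Others bid (3, 5, 28): truth gives 0; no alternative beats it.
(Checking all 64 profiles: 27 have a profitable deviation, 37 do not.)

27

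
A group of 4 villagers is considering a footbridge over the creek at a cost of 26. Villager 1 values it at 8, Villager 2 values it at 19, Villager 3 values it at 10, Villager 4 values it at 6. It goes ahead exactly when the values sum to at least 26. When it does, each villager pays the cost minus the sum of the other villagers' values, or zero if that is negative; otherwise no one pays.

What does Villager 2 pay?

2

Total value 43 ≥ cost 26, so the project is built.
The other villagers' values sum to 24.
Cost minus that sum is 26 - 24 = 2.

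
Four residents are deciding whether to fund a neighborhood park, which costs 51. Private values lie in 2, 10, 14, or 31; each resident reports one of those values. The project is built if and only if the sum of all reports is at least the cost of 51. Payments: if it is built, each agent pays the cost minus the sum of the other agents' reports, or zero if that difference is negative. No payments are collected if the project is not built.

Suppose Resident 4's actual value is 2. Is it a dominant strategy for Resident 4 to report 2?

Check each profile of the others' reports and compare truth against every alternative report.
Others report (14, 14, 14): truth gives 0, best alternative gives -7.
Others report (2, 10, 31): truth gives 0, best alternative gives -6.
Others report (2, 31, 10): truth gives 0, best alternative gives -6.
Others report (10, 2, 31): truth gives 0, best alternative gives -6.
Others report (10, 31, 2): truth gives 0, best alternative gives -6.
Others report (31, 2, 10): truth gives 0, best alternative gives -6.
(Remaining 58 profiles checked similarly; truth is weakly best in each.)
In every case the truthful report is at least as good as any alternative, so it is a dominant strategy.

Yes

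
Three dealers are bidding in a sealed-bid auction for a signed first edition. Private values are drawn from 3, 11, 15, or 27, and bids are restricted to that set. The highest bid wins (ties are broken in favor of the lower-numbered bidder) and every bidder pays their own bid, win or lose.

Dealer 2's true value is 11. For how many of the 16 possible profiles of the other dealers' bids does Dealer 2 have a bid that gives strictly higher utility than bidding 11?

Others bid (3, 15): truth gives -11; bid 3 gives -3 > -11. Violating.
Others bid (3, 27): truth gives -11; bid 3 gives -3 > -11. Violating.
Others bid (11, 3): truth gives -11; bid 3 gives -3 > -11. Violating.
Others bid (11, 11): truth gives -11; bid 3 gives -3 > -11. Violating.
Others bid (3, 3): truth gives 0; no alternative beats it.
Others bid (3, 11): truth gives 0; no alternative beats it.
(Checking all 16 profiles: 14 have a profitable deviation, 2 do not.)

14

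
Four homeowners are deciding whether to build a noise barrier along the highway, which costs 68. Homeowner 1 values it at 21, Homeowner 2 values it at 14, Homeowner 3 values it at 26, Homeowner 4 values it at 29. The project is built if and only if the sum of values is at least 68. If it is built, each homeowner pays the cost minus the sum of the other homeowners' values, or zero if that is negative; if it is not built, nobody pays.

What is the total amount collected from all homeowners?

Total value 90 ≥ cost 68, so it is built.
Homeowner 1: others sum to 69; max(0, 68 - 69) = 0.
Homeowner 2: others sum to 76; max(0, 68 - 76) = 0.
Homeowner 3: others sum to 64; max(0, 68 - 64) = 4.
Homeowner 4: others sum to 61; max(0, 68 - 61) = 7.
Total collected = 0 + 0 + 4 + 7 = 11.

11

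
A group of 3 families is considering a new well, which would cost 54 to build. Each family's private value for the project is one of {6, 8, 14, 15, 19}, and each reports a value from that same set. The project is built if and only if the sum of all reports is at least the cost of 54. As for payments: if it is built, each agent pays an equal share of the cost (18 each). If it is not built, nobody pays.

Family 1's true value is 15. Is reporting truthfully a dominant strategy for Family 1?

Check each profile of the others' reports and compare truth against every alternative report.
Others report (6, 6): truth gives 0, best alternative gives 0.
Others report (6, 8): truth gives 0, best alternative gives 0.
Others report (6, 14): truth gives 0, best alternative gives 0.
Others report (6, 15): truth gives 0, best alternative gives 0.
Others report (6, 19): truth gives 0, best alternative gives 0.
Others report (8, 6): truth gives 0, best alternative gives 0.
(Remaining 19 profiles checked similarly; truth is weakly best in each.)
In every case the truthful report is at least as good as any alternative, so it is a dominant strategy.

Yes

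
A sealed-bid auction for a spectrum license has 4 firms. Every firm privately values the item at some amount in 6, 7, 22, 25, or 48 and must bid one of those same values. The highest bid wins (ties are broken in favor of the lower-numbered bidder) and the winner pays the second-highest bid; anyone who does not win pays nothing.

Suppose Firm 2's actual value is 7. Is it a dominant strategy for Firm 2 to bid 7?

Yes

Check each profile of the others' bids and compare truth against every alternative bid.
Others bid (6, 6, 6): truth gives 1, best alternative gives 1.
Others bid (6, 6, 7): truth gives 0, best alternative gives 0.
Others bid (6, 6, 22): truth gives 0, best alternative gives 0.
Others bid (6, 6, 25): truth gives 0, best alternative gives 0.
Others bid (6, 6, 48): truth gives 0, best alternative gives 0.
Others bid (6, 7, 6): truth gives 0, best alternative gives 0.
(Remaining 119 profiles checked similarly; truth is weakly best in each.)
In every case the truthful bid is at least as good as any alternative, so it is a dominant strategy.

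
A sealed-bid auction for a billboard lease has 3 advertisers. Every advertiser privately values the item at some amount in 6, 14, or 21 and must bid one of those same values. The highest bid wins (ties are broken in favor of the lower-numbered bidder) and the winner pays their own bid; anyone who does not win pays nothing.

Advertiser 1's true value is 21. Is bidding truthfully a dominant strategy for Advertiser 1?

No

Consider the case where Advertiser 2 bids 6 and Advertiser 3 bids 6.
Truthful bid 21: wins, pays 21, utility 21 - 21 = 0.
Bid 6 instead: wins, pays 6, utility 21 - 6 = 15.
Since 15 > 0, bidding 6 is strictly better here, so truthful bidding is not dominant.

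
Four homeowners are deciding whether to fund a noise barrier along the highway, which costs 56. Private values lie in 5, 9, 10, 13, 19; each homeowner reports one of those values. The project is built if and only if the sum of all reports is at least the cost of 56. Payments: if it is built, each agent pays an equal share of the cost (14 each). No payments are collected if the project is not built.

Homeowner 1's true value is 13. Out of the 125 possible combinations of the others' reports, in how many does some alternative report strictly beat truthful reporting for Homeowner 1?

Others report (5, 19, 19): truth gives -1; report 5 gives 0 > -1. Violating.
Others report (9, 19, 19): truth gives -1; report 5 gives 0 > -1. Violating.
Others report (10, 19, 19): truth gives -1; report 5 gives 0 > -1. Violating.
Others report (13, 13, 19): truth gives -1; report 5 gives 0 > -1. Violating.
Others report (5, 5, 5): truth gives 0; no alternative beats it.
Others report (5, 5, 9): truth gives 0; no alternative beats it.
(Checking all 125 profiles: 12 have a profitable deviation, 113 do not.)

12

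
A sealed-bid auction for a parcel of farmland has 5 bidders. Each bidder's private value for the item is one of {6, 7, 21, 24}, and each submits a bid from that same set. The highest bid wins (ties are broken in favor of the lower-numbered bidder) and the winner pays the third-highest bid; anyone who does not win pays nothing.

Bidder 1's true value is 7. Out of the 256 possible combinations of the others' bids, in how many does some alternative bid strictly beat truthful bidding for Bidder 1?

Others bid (6, 6, 6, 21): truth gives 0; bid 21 gives 1 > 0. Violating.
Others bid (6, 6, 6, 24): truth gives 0; bid 24 gives 1 > 0. Violating.
Others bid (6, 6, 21, 6): truth gives 0; bid 21 gives 1 > 0. Violating.
Others bid (6, 6, 24, 6): truth gives 0; bid 24 gives 1 > 0. Violating.
Others bid (6, 6, 6, 6): truth gives 1; no alternative beats it.
Others bid (6, 6, 6, 7): truth gives 1; no alternative beats it.
(Checking all 256 profiles: 8 have a profitable deviation, 248 do not.)

8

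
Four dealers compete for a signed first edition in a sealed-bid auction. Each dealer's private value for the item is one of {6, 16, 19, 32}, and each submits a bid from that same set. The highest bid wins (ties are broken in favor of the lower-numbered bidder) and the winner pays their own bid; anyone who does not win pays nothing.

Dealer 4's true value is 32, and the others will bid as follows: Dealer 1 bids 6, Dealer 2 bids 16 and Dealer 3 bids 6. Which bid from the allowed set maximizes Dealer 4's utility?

Bid 6: loses, pays 0, utility 0.
Bid 16: loses, pays 0, utility 0.
Bid 19: wins, pays 19, utility 32 - 19 = 13.
Bid 32: wins, pays 32, utility 32 - 32 = 0.
The best choice is 19 with utility 13.

19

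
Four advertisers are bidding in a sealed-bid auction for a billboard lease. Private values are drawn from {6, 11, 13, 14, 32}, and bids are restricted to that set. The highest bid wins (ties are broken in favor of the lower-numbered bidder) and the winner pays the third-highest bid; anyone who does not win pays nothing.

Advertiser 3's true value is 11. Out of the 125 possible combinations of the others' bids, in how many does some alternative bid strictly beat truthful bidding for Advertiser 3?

Others bid (6, 6, 13): truth gives 0; bid 13 gives 5 > 0. Violating.
Others bid (6, 6, 14): truth gives 0; bid 14 gives 5 > 0. Violating.
Others bid (6, 6, 32): truth gives 0; bid 32 gives 5 > 0. Violating.
Others bid (6, 11, 6): truth gives 0; bid 13 gives 5 > 0. Violating.
Others bid (6, 6, 6): truth gives 5; no alternative beats it.
Others bid (6, 6, 11): truth gives 5; no alternative beats it.
(Checking all 125 profiles: 9 have a profitable deviation, 116 do not.)

9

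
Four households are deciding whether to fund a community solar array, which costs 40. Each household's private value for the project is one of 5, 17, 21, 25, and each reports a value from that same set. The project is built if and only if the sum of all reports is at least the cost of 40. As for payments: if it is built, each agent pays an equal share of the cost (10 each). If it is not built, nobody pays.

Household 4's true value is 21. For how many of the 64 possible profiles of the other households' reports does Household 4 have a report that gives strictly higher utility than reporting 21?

Others report (5, 5, 5): truth gives 0; report 25 gives 11 > 0. Violating.
Others report (5, 5, 17): truth gives 11; no alternative beats it.
Others report (5, 5, 21): truth gives 11; no alternative beats it.
(Checking all 64 profiles: 1 has a profitable deviation, 63 do not.)

1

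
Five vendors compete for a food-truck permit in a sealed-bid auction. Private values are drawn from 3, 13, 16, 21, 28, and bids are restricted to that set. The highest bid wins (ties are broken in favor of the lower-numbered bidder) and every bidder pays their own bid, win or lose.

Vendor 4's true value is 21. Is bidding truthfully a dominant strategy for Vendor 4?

Consider the case where Vendor 1 bids 3, Vendor 2 bids 3, Vendor 3 bids 3 and Vendor 5 bids 3.
Truthful bid 21: wins, pays 21, utility 21 - 21 = 0.
Bid 13 instead: wins, pays 13, utility 21 - 13 = 8.
Since 8 > 0, bidding 13 is strictly better here, so truthful bidding is not dominant.

No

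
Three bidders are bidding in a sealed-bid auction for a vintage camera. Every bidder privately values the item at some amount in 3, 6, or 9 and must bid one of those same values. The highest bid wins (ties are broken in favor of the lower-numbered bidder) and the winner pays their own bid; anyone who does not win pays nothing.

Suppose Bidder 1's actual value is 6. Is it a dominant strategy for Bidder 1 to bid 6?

Consider the case where Bidder 2 bids 3 and Bidder 3 bids 3.
Truthful bid 6: wins, pays 6, utility 6 - 6 = 0.
Bid 3 instead: wins, pays 3, utility 6 - 3 = 3.
Since 3 > 0, bidding 3 is strictly better here, so truthful bidding is not dominant.

No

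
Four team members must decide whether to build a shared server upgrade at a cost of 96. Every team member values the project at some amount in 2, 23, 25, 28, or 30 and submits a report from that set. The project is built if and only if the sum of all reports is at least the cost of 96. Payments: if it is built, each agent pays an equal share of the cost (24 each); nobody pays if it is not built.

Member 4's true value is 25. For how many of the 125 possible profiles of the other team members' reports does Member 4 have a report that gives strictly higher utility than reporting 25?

Others report (23, 23, 23): truth gives 0; report 28 gives 1 > 0. Violating.
Others report (2, 2, 2): truth gives 0; no alternative beats it.
Others report (2, 2, 23): truth gives 0; no alternative beats it.
(Checking all 125 profiles: 1 has a profitable deviation, 124 do not.)

1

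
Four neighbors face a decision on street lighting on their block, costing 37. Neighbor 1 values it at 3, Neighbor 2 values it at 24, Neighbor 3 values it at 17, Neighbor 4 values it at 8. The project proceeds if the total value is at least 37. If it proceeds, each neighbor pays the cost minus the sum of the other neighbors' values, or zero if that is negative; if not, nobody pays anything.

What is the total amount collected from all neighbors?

Total value 52 ≥ cost 37, so it is built.
Neighbor 1: others sum to 49; max(0, 37 - 49) = 0.
Neighbor 2: others sum to 28; max(0, 37 - 28) = 9.
Neighbor 3: others sum to 35; max(0, 37 - 35) = 2.
Neighbor 4: others sum to 44; max(0, 37 - 44) = 0.
Total collected = 0 + 9 + 2 + 0 = 11.

11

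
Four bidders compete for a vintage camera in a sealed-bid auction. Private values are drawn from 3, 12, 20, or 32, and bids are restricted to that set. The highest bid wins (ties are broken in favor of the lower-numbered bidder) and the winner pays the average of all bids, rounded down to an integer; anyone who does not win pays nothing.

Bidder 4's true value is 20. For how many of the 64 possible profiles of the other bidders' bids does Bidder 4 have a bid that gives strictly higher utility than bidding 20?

Others bid (3, 3, 3): truth gives 13; bid 12 gives 15 > 13. Violating.
Others bid (3, 3, 20): truth gives 0; bid 32 gives 6 > 0. Violating.
Others bid (3, 12, 20): truth gives 0; bid 32 gives 4 > 0. Violating.
Others bid (3, 20, 3): truth gives 0; bid 32 gives 6 > 0. Violating.
Others bid (3, 3, 12): truth gives 11; no alternative beats it.
Others bid (3, 3, 32): truth gives 0; no alternative beats it.
(Checking all 64 profiles: 16 have a profitable deviation, 48 do not.)

16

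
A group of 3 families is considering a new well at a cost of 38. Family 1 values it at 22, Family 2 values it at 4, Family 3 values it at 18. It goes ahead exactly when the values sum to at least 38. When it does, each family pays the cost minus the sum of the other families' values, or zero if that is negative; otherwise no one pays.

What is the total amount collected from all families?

Total value 44 ≥ cost 38, so it is built.
Family 1: others sum to 22; max(0, 38 - 22) = 16.
Family 2: others sum to 40; max(0, 38 - 40) = 0.
Family 3: others sum to 26; max(0, 38 - 26) = 12.
Total collected = 16 + 0 + 12 = 28.

28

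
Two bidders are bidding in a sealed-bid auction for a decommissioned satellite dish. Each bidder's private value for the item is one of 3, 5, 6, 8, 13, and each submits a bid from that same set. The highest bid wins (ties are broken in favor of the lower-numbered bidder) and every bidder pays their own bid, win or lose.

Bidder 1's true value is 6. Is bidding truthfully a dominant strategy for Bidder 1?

Consider the case where Bidder 2 bids 3.
Truthful bid 6: wins, pays 6, utility 6 - 6 = 0.
Bid 3 instead: wins, pays 3, utility 6 - 3 = 3.
Since 3 > 0, bidding 3 is strictly better here, so truthful bidding is not dominant.

No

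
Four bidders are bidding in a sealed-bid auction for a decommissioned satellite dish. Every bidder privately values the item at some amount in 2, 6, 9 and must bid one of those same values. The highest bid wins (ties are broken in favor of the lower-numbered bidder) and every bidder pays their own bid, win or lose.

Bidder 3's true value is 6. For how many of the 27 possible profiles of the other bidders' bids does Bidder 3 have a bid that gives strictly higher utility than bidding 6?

Others bid (2, 2, 9): truth gives -6; bid 2 gives -2 > -6. Violating.
Others bid (2, 6, 2): truth gives -6; bid 2 gives -2 > -6. Violating.
Others bid (2, 6, 6): truth gives -6; bid 2 gives -2 > -6. Violating.
Others bid (2, 6, 9): truth gives -6; bid 2 gives -2 > -6. Violating.
Others bid (2, 2, 2): truth gives 0; no alternative beats it.
Others bid (2, 2, 6): truth gives 0; no alternative beats it.
(Checking all 27 profiles: 25 have a profitable deviation, 2 do not.)

25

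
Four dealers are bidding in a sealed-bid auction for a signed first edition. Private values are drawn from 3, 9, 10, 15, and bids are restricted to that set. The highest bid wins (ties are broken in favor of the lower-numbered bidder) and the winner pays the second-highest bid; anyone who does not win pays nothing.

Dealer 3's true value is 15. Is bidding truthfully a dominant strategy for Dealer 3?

Check each profile of the others' bids and compare truth against every alternative bid.
Others bid (3, 10, 3): truth gives 5, best alternative gives 0.
Others bid (3, 10, 9): truth gives 5, best alternative gives 0.
Others bid (3, 10, 10): truth gives 5, best alternative gives 0.
Others bid (9, 10, 3): truth gives 5, best alternative gives 0.
Others bid (9, 10, 9): truth gives 5, best alternative gives 0.
Others bid (9, 10, 10): truth gives 5, best alternative gives 0.
(Remaining 58 profiles checked similarly; truth is weakly best in each.)
In every case the truthful bid is at least as good as any alternative, so it is a dominant strategy.

Yes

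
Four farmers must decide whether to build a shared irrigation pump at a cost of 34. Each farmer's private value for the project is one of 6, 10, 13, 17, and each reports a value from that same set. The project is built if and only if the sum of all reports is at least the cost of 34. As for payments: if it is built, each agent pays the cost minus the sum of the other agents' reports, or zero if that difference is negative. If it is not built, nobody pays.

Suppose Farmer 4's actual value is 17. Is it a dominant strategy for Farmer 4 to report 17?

Yes

Check each profile of the others' reports and compare truth against every alternative report.
Others report (6, 6, 6): truth gives 1, best alternative gives 0.
Others report (6, 13, 17): truth gives 17, best alternative gives 17.
Others report (6, 17, 13): truth gives 17, best alternative gives 17.
Others report (6, 17, 17): truth gives 17, best alternative gives 17.
Others report (10, 10, 17): truth gives 17, best alternative gives 17.
Others report (10, 13, 13): truth gives 17, best alternative gives 17.
(Remaining 58 profiles checked similarly; truth is weakly best in each.)
In every case the truthful report is at least as good as any alternative, so it is a dominant strategy.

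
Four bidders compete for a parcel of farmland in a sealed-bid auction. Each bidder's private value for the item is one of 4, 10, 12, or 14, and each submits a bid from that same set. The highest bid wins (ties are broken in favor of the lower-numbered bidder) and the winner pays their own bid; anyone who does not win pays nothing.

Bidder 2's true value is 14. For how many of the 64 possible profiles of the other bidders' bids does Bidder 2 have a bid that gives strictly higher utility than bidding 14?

18

Others bid (4, 4, 4): truth gives 0; bid 10 gives 4 > 0. Violating.
Others bid (4, 4, 10): truth gives 0; bid 10 gives 4 > 0. Violating.
Others bid (4, 4, 12): truth gives 0; bid 12 gives 2 > 0. Violating.
Others bid (4, 10, 4): truth gives 0; bid 10 gives 4 > 0. Violating.
Others bid (4, 4, 14): truth gives 0; no alternative beats it.
Others bid (4, 10, 14): truth gives 0; no alternative beats it.
(Checking all 64 profiles: 18 have a profitable deviation, 46 do not.)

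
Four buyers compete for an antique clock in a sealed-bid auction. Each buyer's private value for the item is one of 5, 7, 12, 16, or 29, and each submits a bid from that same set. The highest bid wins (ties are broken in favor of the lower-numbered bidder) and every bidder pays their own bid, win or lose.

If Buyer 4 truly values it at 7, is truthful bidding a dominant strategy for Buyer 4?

Consider the case where Buyer 1 bids 5, Buyer 2 bids 5 and Buyer 3 bids 7.
Truthful bid 7: loses but pays 7, utility -7.
Bid 5 instead: loses but pays 5, utility -5.
Since -5 > -7, bidding 5 is strictly better here, so truthful bidding is not dominant.

No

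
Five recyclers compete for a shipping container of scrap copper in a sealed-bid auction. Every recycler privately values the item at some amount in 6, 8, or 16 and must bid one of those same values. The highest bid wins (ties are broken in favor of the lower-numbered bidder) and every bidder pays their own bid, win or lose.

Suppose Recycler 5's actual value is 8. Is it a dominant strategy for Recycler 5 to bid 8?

No

Consider the case where Recycler 1 bids 6, Recycler 2 bids 6, Recycler 3 bids 6 and Recycler 4 bids 8.
Truthful bid 8: loses but pays 8, utility -8.
Bid 6 instead: loses but pays 6, utility -6.
Since -6 > -8, bidding 6 is strictly better here, so truthful bidding is not dominant.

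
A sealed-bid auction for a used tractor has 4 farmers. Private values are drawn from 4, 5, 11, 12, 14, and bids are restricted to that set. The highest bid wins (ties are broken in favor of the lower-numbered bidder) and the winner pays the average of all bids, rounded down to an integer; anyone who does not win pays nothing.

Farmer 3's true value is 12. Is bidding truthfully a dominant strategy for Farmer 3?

No

Consider the case where Farmer 1 bids 4, Farmer 2 bids 4 and Farmer 4 bids 4.
Truthful bid 12: wins, pays 6, utility 12 - 6 = 6.
Bid 5 instead: wins, pays 4, utility 12 - 4 = 8.
Since 8 > 6, bidding 5 is strictly better here, so truthful bidding is not dominant.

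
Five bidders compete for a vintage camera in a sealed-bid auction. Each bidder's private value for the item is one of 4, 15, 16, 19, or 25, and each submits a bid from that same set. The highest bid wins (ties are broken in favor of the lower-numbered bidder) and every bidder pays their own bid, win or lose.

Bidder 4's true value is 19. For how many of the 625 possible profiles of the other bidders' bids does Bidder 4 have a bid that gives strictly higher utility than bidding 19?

541

Others bid (4, 4, 4, 4): truth gives 0; bid 15 gives 4 > 0. Violating.
Others bid (4, 4, 4, 15): truth gives 0; bid 15 gives 4 > 0. Violating.
Others bid (4, 4, 4, 16): truth gives 0; bid 16 gives 3 > 0. Violating.
Others bid (4, 4, 4, 25): truth gives -19; bid 4 gives -4 > -19. Violating.
Others bid (4, 4, 4, 19): truth gives 0; no alternative beats it.
Others bid (4, 4, 15, 19): truth gives 0; no alternative beats it.
(Checking all 625 profiles: 541 have a profitable deviation, 84 do not.)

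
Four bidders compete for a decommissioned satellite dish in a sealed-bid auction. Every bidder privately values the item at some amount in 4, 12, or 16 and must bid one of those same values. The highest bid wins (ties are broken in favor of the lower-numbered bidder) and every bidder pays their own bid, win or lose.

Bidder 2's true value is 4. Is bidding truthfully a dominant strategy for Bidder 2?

Yes

Check each profile of the others' bids and compare truth against every alternative bid.
Others bid (4, 4, 16): truth gives -4, best alternative gives -12.
Others bid (4, 12, 16): truth gives -4, best alternative gives -12.
Others bid (4, 16, 4): truth gives -4, best alternative gives -12.
Others bid (4, 16, 12): truth gives -4, best alternative gives -12.
Others bid (4, 16, 16): truth gives -4, best alternative gives -12.
Others bid (12, 4, 4): truth gives -4, best alternative gives -12.
(Remaining 21 profiles checked similarly; truth is weakly best in each.)
In every case the truthful bid is at least as good as any alternative, so it is a dominant strategy.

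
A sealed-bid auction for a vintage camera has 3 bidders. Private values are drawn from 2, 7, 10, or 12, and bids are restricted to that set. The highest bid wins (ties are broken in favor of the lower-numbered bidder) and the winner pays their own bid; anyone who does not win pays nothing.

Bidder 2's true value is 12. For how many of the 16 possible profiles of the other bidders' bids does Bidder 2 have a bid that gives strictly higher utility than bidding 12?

Others bid (2, 2): truth gives 0; bid 7 gives 5 > 0. Violating.
Others bid (2, 7): truth gives 0; bid 7 gives 5 > 0. Violating.
Others bid (2, 10): truth gives 0; bid 10 gives 2 > 0. Violating.
Others bid (7, 2): truth gives 0; bid 10 gives 2 > 0. Violating.
Others bid (2, 12): truth gives 0; no alternative beats it.
Others bid (7, 12): truth gives 0; no alternative beats it.
(Checking all 16 profiles: 6 have a profitable deviation, 10 do not.)

6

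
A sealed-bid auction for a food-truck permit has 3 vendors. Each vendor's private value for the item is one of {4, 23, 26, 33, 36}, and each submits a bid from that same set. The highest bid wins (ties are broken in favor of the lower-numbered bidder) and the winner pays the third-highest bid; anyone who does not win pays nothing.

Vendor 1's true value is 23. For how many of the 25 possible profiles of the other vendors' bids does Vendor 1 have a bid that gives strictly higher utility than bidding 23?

6

Others bid (4, 26): truth gives 0; bid 26 gives 19 > 0. Violating.
Others bid (4, 33): truth gives 0; bid 33 gives 19 > 0. Violating.
Others bid (4, 36): truth gives 0; bid 36 gives 19 > 0. Violating.
Others bid (26, 4): truth gives 0; bid 26 gives 19 > 0. Violating.
Others bid (4, 4): truth gives 19; no alternative beats it.
Others bid (4, 23): truth gives 19; no alternative beats it.
(Checking all 25 profiles: 6 have a profitable deviation, 19 do not.)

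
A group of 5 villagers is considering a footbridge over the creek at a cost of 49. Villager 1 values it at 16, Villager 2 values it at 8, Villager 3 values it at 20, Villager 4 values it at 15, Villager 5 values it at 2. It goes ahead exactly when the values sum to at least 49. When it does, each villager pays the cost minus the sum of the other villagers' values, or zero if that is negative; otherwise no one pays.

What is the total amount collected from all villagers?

Total value 61 ≥ cost 49, so it is built.
Villager 1: others sum to 45; max(0, 49 - 45) = 4.
Villager 2: others sum to 53; max(0, 49 - 53) = 0.
Villager 3: others sum to 41; max(0, 49 - 41) = 8.
Villager 4: others sum to 46; max(0, 49 - 46) = 3.
Villager 5: others sum to 59; max(0, 49 - 59) = 0.
Total collected = 4 + 0 + 8 + 3 + 0 = 15.

15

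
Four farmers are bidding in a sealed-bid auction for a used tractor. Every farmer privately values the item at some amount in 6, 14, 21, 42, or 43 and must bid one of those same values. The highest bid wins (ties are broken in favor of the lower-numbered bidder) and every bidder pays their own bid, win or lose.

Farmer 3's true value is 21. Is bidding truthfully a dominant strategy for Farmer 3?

No

Consider the case where Farmer 1 bids 6, Farmer 2 bids 6 and Farmer 4 bids 6.
Truthful bid 21: wins, pays 21, utility 21 - 21 = 0.
Bid 14 instead: wins, pays 14, utility 21 - 14 = 7.
Since 7 > 0, bidding 14 is strictly better here, so truthful bidding is not dominant.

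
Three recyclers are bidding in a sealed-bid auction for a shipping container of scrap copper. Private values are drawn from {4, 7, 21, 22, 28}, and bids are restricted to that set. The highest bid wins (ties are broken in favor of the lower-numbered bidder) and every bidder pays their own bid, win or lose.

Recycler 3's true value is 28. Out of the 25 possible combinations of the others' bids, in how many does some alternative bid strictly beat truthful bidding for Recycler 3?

18

Others bid (4, 4): truth gives 0; bid 7 gives 21 > 0. Violating.
Others bid (4, 7): truth gives 0; bid 21 gives 7 > 0. Violating.
Others bid (4, 21): truth gives 0; bid 22 gives 6 > 0. Violating.
Others bid (4, 28): truth gives -28; bid 4 gives -4 > -28. Violating.
Others bid (4, 22): truth gives 0; no alternative beats it.
Others bid (7, 22): truth gives 0; no alternative beats it.
(Checking all 25 profiles: 18 have a profitable deviation, 7 do not.)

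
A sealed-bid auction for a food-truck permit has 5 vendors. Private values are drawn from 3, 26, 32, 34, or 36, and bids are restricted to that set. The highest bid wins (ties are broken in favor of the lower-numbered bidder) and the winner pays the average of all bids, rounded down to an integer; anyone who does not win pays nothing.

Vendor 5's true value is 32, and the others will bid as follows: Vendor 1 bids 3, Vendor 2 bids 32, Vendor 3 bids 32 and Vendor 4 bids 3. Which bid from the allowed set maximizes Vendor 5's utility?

Bid 3: loses, pays 0, utility 0.
Bid 26: loses, pays 0, utility 0.
Bid 32: loses, pays 0, utility 0.
Bid 34: wins, pays 20, utility 32 - 20 = 12.
Bid 36: wins, pays 21, utility 32 - 21 = 11.
The best choice is 34 with utility 12.

34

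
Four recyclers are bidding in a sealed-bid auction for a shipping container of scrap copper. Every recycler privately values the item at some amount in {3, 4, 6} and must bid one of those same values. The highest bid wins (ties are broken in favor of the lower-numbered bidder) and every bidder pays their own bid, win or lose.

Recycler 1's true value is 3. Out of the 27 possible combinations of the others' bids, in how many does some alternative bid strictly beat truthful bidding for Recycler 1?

Others bid (3, 3, 4): truth gives -3; bid 4 gives -1 > -3. Violating.
Others bid (3, 4, 3): truth gives -3; bid 4 gives -1 > -3. Violating.
Others bid (3, 4, 4): truth gives -3; bid 4 gives -1 > -3. Violating.
Others bid (4, 3, 3): truth gives -3; bid 4 gives -1 > -3. Violating.
Others bid (3, 3, 3): truth gives 0; no alternative beats it.
Others bid (3, 3, 6): truth gives -3; no alternative beats it.
(Checking all 27 profiles: 7 have a profitable deviation, 20 do not.)

7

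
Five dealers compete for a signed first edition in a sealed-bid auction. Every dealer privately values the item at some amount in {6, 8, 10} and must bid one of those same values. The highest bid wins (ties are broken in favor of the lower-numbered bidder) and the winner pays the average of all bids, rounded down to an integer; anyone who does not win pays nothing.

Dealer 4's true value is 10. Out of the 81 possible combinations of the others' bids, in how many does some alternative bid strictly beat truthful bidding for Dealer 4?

1

Others bid (6, 6, 6, 8): truth gives 3; bid 8 gives 4 > 3. Violating.
Others bid (6, 6, 6, 6): truth gives 4; no alternative beats it.
Others bid (6, 6, 6, 10): truth gives 3; no alternative beats it.
(Checking all 81 profiles: 1 has a profitable deviation, 80 do not.)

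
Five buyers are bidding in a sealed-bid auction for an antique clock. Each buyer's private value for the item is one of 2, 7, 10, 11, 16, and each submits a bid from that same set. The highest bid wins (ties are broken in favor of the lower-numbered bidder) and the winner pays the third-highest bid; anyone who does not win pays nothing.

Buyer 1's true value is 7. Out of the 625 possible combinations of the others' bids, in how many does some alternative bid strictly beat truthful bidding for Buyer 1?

Others bid (2, 2, 2, 10): truth gives 0; bid 10 gives 5 > 0. Violating.
Others bid (2, 2, 2, 11): truth gives 0; bid 11 gives 5 > 0. Violating.
Others bid (2, 2, 2, 16): truth gives 0; bid 16 gives 5 > 0. Violating.
Others bid (2, 2, 10, 2): truth gives 0; bid 10 gives 5 > 0. Violating.
Others bid (2, 2, 2, 2): truth gives 5; no alternative beats it.
Others bid (2, 2, 2, 7): truth gives 5; no alternative beats it.
(Checking all 625 profiles: 12 have a profitable deviation, 613 do not.)

12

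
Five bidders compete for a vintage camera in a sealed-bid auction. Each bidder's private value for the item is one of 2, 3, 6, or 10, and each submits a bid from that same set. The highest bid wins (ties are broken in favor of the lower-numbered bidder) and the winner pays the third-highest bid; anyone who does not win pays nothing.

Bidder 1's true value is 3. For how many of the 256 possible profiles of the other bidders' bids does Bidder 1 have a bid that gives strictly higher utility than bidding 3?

Others bid (2, 2, 2, 6): truth gives 0; bid 6 gives 1 > 0. Violating.
Others bid (2, 2, 2, 10): truth gives 0; bid 10 gives 1 > 0. Violating.
Others bid (2, 2, 6, 2): truth gives 0; bid 6 gives 1 > 0. Violating.
Others bid (2, 2, 10, 2): truth gives 0; bid 10 gives 1 > 0. Violating.
Others bid (2, 2, 2, 2): truth gives 1; no alternative beats it.
Others bid (2, 2, 2, 3): truth gives 1; no alternative beats it.
(Checking all 256 profiles: 8 have a profitable deviation, 248 do not.)

8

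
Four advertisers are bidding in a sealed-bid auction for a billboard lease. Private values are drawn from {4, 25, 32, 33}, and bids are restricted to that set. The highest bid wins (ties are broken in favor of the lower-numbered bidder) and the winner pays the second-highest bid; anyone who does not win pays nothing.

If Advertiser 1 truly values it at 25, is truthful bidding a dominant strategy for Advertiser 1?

Check each profile of the others' bids and compare truth against every alternative bid.
Others bid (4, 4, 4): truth gives 21, best alternative gives 21.
Others bid (4, 4, 25): truth gives 0, best alternative gives 0.
Others bid (4, 4, 32): truth gives 0, best alternative gives 0.
Others bid (4, 4, 33): truth gives 0, best alternative gives 0.
Others bid (4, 25, 4): truth gives 0, best alternative gives 0.
Others bid (4, 25, 25): truth gives 0, best alternative gives 0.
(Remaining 58 profiles checked similarly; truth is weakly best in each.)
In every case the truthful bid is at least as good as any alternative, so it is a dominant strategy.

Yes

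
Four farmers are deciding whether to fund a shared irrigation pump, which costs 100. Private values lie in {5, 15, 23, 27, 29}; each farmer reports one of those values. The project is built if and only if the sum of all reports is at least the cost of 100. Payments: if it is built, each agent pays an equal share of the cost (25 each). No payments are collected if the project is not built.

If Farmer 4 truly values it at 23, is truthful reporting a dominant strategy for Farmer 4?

Consider the case where Farmer 1 reports 23, Farmer 2 reports 27 and Farmer 3 reports 27.
Truthful report 23: project built, pays 25, utility 23 - 25 = -2.
Report 5 instead: project not built, utility 0.
Since 0 > -2, reporting 5 is strictly better here, so truthful reporting is not dominant.

No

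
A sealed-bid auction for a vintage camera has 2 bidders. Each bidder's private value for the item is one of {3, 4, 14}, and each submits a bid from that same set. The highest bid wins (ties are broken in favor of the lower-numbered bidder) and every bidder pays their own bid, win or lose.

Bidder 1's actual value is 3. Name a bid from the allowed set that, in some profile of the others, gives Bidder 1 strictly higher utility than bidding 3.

Suppose Bidder 2 bids 4.
Bid 3: loses but pays 3, utility -3.
Bid 4: wins, pays 4, utility 3 - 4 = -1.
So bidding 4 beats truth here (-1 > -3).

4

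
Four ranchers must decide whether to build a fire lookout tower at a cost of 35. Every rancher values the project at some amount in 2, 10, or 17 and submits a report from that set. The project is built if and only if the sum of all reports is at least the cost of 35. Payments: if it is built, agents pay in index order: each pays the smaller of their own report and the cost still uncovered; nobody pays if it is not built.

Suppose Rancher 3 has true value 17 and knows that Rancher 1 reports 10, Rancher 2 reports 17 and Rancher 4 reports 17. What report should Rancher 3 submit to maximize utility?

2

Report 2: project built, pays 2, utility 17 - 2 = 15.
Report 10: project built, pays 8, utility 17 - 8 = 9.
Report 17: project built, pays 8, utility 17 - 8 = 9.
The best choice is 2 with utility 15.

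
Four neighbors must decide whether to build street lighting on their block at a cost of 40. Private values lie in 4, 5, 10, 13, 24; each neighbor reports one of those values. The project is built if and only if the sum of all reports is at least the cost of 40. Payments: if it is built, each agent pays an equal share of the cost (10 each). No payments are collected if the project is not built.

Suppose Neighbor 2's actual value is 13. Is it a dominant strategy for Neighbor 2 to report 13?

No

Consider the case where Neighbor 1 reports 4, Neighbor 3 reports 4 and Neighbor 4 reports 10.
Truthful report 13: project not built, utility 0.
Report 24 instead: project built, pays 10, utility 13 - 10 = 3.
Since 3 > 0, reporting 24 is strictly better here, so truthful reporting is not dominant.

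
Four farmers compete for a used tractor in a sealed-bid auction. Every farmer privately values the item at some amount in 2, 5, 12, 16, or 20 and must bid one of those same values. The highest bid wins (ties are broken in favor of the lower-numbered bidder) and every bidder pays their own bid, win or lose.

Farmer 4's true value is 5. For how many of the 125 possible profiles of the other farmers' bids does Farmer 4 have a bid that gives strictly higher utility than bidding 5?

Others bid (2, 2, 5): truth gives -5; bid 2 gives -2 > -5. Violating.
Others bid (2, 2, 12): truth gives -5; bid 2 gives -2 > -5. Violating.
Others bid (2, 2, 16): truth gives -5; bid 2 gives -2 > -5. Violating.
Others bid (2, 2, 20): truth gives -5; bid 2 gives -2 > -5. Violating.
Others bid (2, 2, 2): truth gives 0; no alternative beats it.
(Checking all 125 profiles: 124 have a profitable deviation, 1 does not.)

124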